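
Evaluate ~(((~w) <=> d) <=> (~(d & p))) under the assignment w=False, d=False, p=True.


Substitute w=False, d=False, p=True:
~w = True
(~w) <=> d = True <=> False = False
d & p = False & True = False
~(d & p) = True
((~w) <=> d) <=> (~(d & p)) = False <=> True = False
~(((~w) <=> d) <=> (~(d & p))) = True

True


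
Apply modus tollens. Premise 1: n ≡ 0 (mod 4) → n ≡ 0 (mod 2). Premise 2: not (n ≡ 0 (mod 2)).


Modus tollens: from (P → Q) and ¬Q, infer ¬P.
Q = 'n ≡ 0 (mod 2)' is denied; since P → Q, P must also fail.

Not (n ≡ 0 (mod 4)).


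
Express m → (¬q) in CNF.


Step 1: Rewrite m → (¬q) as ¬m ∨ (¬q).

(¬m) ∨ (¬q)


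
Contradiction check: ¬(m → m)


Truth table over {m}:
m | φ
-----
F | F
T | F
Every row is false.

Yes, it is a contradiction.


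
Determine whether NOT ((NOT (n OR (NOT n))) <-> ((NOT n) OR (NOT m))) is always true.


Build the truth table over {m, n}:
m | n | φ
---------
F | F | T
T | F | T
F | T | T
T | T | F
Counterexample at row 4: with m=T, n=T, the formula is F.

No, it is not a tautology.


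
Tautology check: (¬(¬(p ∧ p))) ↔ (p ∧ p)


Build the truth table over {p}:
p | φ
-----
F | T
T | T
Every row evaluates to true.

Yes, it is a tautology.


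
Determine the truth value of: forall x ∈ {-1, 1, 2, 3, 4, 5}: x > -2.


Evaluate the predicate on each element: -1:True, 1:True, 2:True, 3:True, 4:True, 5:True.
Every element satisfies the predicate.

True


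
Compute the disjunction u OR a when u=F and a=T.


Disjunction is false only when both operands are false.
Substitute: u=F, a=T.
F OR T evaluates to T.

T


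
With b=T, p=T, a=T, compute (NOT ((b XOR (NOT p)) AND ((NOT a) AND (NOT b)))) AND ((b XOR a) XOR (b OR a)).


Substitute b=T, p=T, a=T:
… (earlier sub-steps elided)
b XOR (NOT p) = T XOR F = T
NOT a = F
NOT b = F
(NOT a) AND (NOT b) = F AND F = F
(b XOR (NOT p)) AND ((NOT a) AND (NOT b)) = T AND F = F
NOT ((b XOR (NOT p)) AND ((NOT a) AND (NOT b))) = T
b XOR a = T XOR T = F
b OR a = T OR T = T
(b XOR a) XOR (b OR a) = F XOR T = T
(NOT ((b XOR (NOT p)) AND ((NOT a) AND (NOT b)))) AND ((b XOR a) XOR (b OR a)) = T AND T = T

T


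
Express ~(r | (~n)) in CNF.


Step 1: Apply De Morgan: ¬(r ∨ (¬n)) = ¬r ∧ ¬(¬n).
Step 2: Eliminate any double negations (¬¬X = X).

(~r) & n


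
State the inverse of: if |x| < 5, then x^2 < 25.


The inverse of (P → Q) is (¬P → ¬Q). It is equivalent to the converse, not to the original.
Here P = '|x| < 5' and Q = 'x^2 < 25'.

If not (|x| < 5), then not (x^2 < 25).


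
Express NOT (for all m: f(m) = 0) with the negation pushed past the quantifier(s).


¬(for all x: φ) = there exists x: ¬φ, and ¬(there exists x: φ) = for all x: ¬φ.
Apply to the universal statement.

there exists m: NOT(f(m) = 0)


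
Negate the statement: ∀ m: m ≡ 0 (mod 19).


¬(∀ x: φ) = ∃ x: ¬φ, and ¬(∃ x: φ) = ∀ x: ¬φ.
Apply to the universal statement.

∃ m: ¬(m ≡ 0 (mod 19))


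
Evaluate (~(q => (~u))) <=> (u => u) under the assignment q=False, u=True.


Substitute q=False, u=True:
~u = False
q => (~u) = False => False = True
~(q => (~u)) = False
u => u = True => True = True
(~(q => (~u))) <=> (u => u) = False <=> True = False

False


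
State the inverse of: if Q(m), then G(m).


The inverse of (P → Q) is (¬P → ¬Q). It is equivalent to the converse, not to the original.
Here P = 'Q(m)' and Q = 'G(m)'.

If not (Q(m)), then not (G(m)).


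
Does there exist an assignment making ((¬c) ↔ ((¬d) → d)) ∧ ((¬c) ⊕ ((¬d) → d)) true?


Check all 4 assignments over {c, d}:
c | d | φ
---------
F | F | F
T | F | F
F | T | F
T | T | F
No assignment makes the formula true.

Unsatisfiable.


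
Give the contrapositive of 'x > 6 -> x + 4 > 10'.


The contrapositive of (P → Q) is (¬Q → ¬P); it is logically equivalent to the original.
Here P = 'x > 6' and Q = 'x + 4 > 10'.

If not (x + 4 > 10), then not (x > 6).


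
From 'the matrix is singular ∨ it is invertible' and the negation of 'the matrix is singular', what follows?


Disjunctive syllogism: from (P ∨ Q) and ¬P, infer Q.
One disjunct, 'the matrix is singular', is ruled out; the other must hold.

it is invertible


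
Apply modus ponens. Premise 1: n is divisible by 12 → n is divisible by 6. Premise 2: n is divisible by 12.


Modus ponens: from (P → Q) and P, infer Q.
P = 'n is divisible by 12' is asserted, and P → Q holds, so Q follows.

n is divisible by 6.


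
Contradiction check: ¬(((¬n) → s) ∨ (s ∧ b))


Truth table over {b, n, s}:
b | n | s | φ
-------------
F | F | F | T
T | F | F | T
F | T | F | F
T | T | F | F
F | F | T | F
T | F | T | F
F | T | T | F
T | T | T | F
Satisfying assignment at row 1: b=F, n=F, s=F gives T.

No, it is not a contradiction.


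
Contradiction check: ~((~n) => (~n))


Truth table over {n}:
n | φ
-----
False | False
True | False
Every row is false.

Yes, it is a contradiction.


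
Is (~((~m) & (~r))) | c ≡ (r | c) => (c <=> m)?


Compare truth tables:
c | m | r | φ | ψ
-----------------
False | False | False | False | True
True | False | False | True | False
False | True | False | True | True
True | True | False | True | True
False | False | True | True | True
True | False | True | True | False
False | True | True | True | False
True | True | True | True | True
They differ at row 1 (c=False, m=False, r=False): φ=False but ψ=True.

No, they are not logically equivalent.


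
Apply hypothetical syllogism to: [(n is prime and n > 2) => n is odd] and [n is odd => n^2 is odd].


Hypothetical syllogism: from (P → Q) and (Q → R), infer (P → R).
Chain the two implications through the shared middle term 'n is odd'.

(n is prime and n > 2) => n^2 is odd


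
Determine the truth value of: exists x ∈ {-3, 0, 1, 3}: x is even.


Evaluate the predicate on each element: -3:False, 0:True, 1:False, 3:False.
Witness x = 0 satisfies the predicate.

True


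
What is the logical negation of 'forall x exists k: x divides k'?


Negation flips each quantifier (∀↔∃) and negates the inner predicate.
¬(forall x exists k: φ) = exists x forall k: ¬φ.

exists x forall k: ~(x divides k)


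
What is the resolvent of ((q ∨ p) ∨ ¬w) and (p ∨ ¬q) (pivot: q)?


The clauses contain complementary literals q and ¬q.
Resolution eliminates this pair and disjoins the remaining literals (merging duplicates).

(¬w ∨ p)


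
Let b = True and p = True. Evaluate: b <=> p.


Biconditional is true when both operands have the same truth value.
Substitute: b=True, p=True.
True <=> True evaluates to True.

True


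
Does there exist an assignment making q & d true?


Search for a satisfying assignment over {d, q}.
Try d=True, q=True: the formula evaluates to True.
A satisfying assignment exists.

Satisfiable.


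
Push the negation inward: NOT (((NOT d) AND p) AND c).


De Morgan: the negation of a conjunction is the disjunction of the negations.
Distribute NOT across AND, flipping it to OR, and negate each literal.

(d OR (NOT p)) OR (NOT c)


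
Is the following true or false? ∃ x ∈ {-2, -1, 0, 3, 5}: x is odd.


Evaluate the predicate on each element: -2:F, -1:T, 0:F, 3:T, 5:T.
Witness x = -1 satisfies the predicate.

T


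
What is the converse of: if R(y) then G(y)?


The converse of (P → Q) is (Q → P). It is not in general equivalent to the original.
Here P = 'R(y)' and Q = 'G(y)'.

If G(y), then R(y).


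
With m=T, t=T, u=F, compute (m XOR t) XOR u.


Substitute m=T, t=T, u=F:
m XOR t = T XOR T = F
(m XOR t) XOR u = F XOR F = F

F


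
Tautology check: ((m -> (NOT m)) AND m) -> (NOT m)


Build the truth table over {m}:
m | φ
-----
F | T
T | T
Every row evaluates to true.

Yes, it is a tautology.


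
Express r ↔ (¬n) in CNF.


Step 1: Rewrite r ↔ (¬n) as (r → (¬n)) ∧ ((¬n) → r).
Step 2: Rewrite each implication as a disjunction.
Step 3: Eliminate any double negations (¬¬X = X).

((¬r) ∨ (¬n)) ∧ (n ∨ r)


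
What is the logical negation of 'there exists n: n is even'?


¬(for all x: φ) = there exists x: ¬φ, and ¬(there exists x: φ) = for all x: ¬φ.
Apply to the existential statement.

for all n: NOT(n is even)


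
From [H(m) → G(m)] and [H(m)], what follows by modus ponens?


Modus ponens: from (P → Q) and P, infer Q.
P = 'H(m)' is asserted, and P → Q holds, so Q follows.

G(m).


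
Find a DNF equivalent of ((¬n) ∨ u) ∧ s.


Step 1: Distribute ∧ over ∨: ((¬n) ∨ u) ∧ s = ((¬n) ∧ s) ∨ (u ∧ s).

((¬n) ∧ s) ∨ (u ∧ s)


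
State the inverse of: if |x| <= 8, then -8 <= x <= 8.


The inverse of (P → Q) is (¬P → ¬Q). It is equivalent to the converse, not to the original.
Here P = '|x| <= 8' and Q = '-8 <= x <= 8'.

If not (|x| <= 8), then not (-8 <= x <= 8).


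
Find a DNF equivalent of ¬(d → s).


Step 1: Rewrite implication then negate: ¬(¬d ∨ s) = d ∧ ¬s.

d ∧ (¬s)


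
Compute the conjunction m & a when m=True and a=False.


Conjunction is true only when both operands are true.
Substitute: m=True, a=False.
True & False evaluates to False.

False


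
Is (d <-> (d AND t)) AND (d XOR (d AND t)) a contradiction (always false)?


Truth table over {d, t}:
d | t | φ
---------
F | F | F
T | F | F
F | T | F
T | T | F
Every row is false.

Yes, it is a contradiction.


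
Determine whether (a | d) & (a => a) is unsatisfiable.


Truth table over {a, d}:
a | d | φ
---------
False | False | False
True | False | True
False | True | True
True | True | True
Satisfying assignment at row 2: a=True, d=False gives True.

No, it is not a contradiction.


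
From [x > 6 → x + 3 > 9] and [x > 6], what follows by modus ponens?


Modus ponens: from (P → Q) and P, infer Q.
P = 'x > 6' is asserted, and P → Q holds, so Q follows.

x + 3 > 9.


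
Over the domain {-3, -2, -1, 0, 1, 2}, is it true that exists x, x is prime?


Evaluate the predicate on each element: -3:False, -2:False, -1:False, 0:False, 1:False, 2:True.
Witness x = 2 satisfies the predicate.

True


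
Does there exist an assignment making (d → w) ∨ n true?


Search for a satisfying assignment over {d, n, w}.
Try d=F, n=F, w=F: the formula evaluates to T.
A satisfying assignment exists.

Satisfiable.


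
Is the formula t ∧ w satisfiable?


Search for a satisfying assignment over {t, w}.
Try t=T, w=T: the formula evaluates to T.
A satisfying assignment exists.

Satisfiable.


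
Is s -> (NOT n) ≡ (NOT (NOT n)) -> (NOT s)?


Compare truth tables:
n | s | φ | ψ
-------------
F | F | T | T
T | F | T | T
F | T | T | T
T | T | F | F
The columns φ and ψ agree on every row.

Yes, they are logically equivalent.


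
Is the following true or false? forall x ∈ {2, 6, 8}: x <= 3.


Evaluate the predicate on each element: 2:True, 6:False, 8:False.
Counterexample x = 6 fails the predicate.

False


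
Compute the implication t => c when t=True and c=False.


Implication is false only when antecedent is true and consequent is false.
Substitute: t=True, c=False.
True => False evaluates to False.

False


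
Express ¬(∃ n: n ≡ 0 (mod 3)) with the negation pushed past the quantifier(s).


¬(∀ x: φ) = ∃ x: ¬φ, and ¬(∃ x: φ) = ∀ x: ¬φ.
Apply to the existential statement.

∀ n: ¬(n ≡ 0 (mod 3))


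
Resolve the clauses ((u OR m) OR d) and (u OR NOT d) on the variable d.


The clauses contain complementary literals d and NOTd.
Resolution eliminates this pair and disjoins the remaining literals (merging duplicates).

(u OR m)


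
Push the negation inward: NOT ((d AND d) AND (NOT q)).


De Morgan: the negation of a conjunction is the disjunction of the negations.
Distribute NOT across AND, flipping it to OR, and negate each literal.

((NOT d) OR (NOT d)) OR q


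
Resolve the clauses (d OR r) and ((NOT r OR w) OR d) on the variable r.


The clauses contain complementary literals r and NOTr.
Resolution eliminates this pair and disjoins the remaining literals (merging duplicates).

(d OR w)


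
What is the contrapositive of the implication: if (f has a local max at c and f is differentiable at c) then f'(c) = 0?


The contrapositive of (P → Q) is (¬Q → ¬P); it is logically equivalent to the original.
Here P = '(f has a local max at c and f is differentiable at c)' and Q = 'f'(c) = 0'.

If not (f'(c) = 0), then not ((f has a local max at c and f is differentiable at c)).


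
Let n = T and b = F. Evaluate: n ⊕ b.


Exclusive or is true when exactly one operand is true.
Substitute: n=T, b=F.
T ⊕ F evaluates to T.

T


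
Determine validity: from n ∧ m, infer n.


This matches the form of conjunction elimination: the conclusion follows in every model of the premises.

Valid.


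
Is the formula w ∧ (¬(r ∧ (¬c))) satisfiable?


Search for a satisfying assignment over {c, r, w}.
Try c=F, r=F, w=T: the formula evaluates to T.
A satisfying assignment exists.

Satisfiable.


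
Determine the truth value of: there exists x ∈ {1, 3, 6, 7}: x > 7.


Evaluate the predicate on each element: 1:F, 3:F, 6:F, 7:F.
No element satisfies the predicate.

F


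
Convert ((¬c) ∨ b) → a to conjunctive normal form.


Step 1: Rewrite as ¬((¬c) ∨ b) ∨ a = (¬(¬c) ∧ ¬b) ∨ a.
Step 2: Distribute ∨ over ∧.
Step 3: Eliminate any double negations (¬¬X = X).

(c ∨ a) ∧ ((¬b) ∨ a)


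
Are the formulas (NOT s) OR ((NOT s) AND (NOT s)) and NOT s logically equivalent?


Compare truth tables:
s | φ | ψ
---------
F | T | T
T | F | F
The columns φ and ψ agree on every row.

Yes, they are logically equivalent.


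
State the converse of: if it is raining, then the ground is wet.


The converse of (P → Q) is (Q → P). It is not in general equivalent to the original.
Here P = 'it is raining' and Q = 'the ground is wet'.

If the ground is wet, then it is raining.


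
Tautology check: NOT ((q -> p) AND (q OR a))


Build the truth table over {a, p, q}:
a | p | q | φ
-------------
F | F | F | T
T | F | F | F
F | T | F | T
T | T | F | F
F | F | T | T
T | F | T | T
F | T | T | F
T | T | T | F
Counterexample at row 2: with a=T, p=F, q=F, the formula is F.

No, it is not a tautology.


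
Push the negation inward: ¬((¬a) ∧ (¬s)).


De Morgan: the negation of a conjunction is the disjunction of the negations.
Distribute ¬ across ∧, flipping it to ∨, and negate each literal.

a ∨ s


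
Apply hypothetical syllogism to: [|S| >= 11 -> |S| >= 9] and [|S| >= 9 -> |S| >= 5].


Hypothetical syllogism: from (P → Q) and (Q → R), infer (P → R).
Chain the two implications through the shared middle term '|S| >= 9'.

|S| >= 11 -> |S| >= 5


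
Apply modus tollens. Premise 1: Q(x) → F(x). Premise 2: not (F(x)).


Modus tollens: from (P → Q) and ¬Q, infer ¬P.
Q = 'F(x)' is denied; since P → Q, P must also fail.

Not (Q(x)).


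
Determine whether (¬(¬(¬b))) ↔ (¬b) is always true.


Build the truth table over {b}:
b | φ
-----
F | T
T | T
Every row evaluates to true.

Yes, it is a tautology.


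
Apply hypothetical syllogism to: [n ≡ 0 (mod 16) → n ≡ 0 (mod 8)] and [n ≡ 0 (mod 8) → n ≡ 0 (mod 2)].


Hypothetical syllogism: from (P → Q) and (Q → R), infer (P → R).
Chain the two implications through the shared middle term 'n ≡ 0 (mod 8)'.

n ≡ 0 (mod 16) → n ≡ 0 (mod 2)


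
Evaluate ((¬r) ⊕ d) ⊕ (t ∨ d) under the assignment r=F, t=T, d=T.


Substitute r=F, t=T, d=T:
¬r = T
(¬r) ⊕ d = T ⊕ T = F
t ∨ d = T ∨ T = T
((¬r) ⊕ d) ⊕ (t ∨ d) = F ⊕ T = T

T


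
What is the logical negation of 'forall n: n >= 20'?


¬(forall x: φ) = exists x: ¬φ, and ¬(exists x: φ) = forall x: ¬φ.
Apply to the universal statement.

exists n: ~(n >= 20)


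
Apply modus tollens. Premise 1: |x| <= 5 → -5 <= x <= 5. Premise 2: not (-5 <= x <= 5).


Modus tollens: from (P → Q) and ¬Q, infer ¬P.
Q = '-5 <= x <= 5' is denied; since P → Q, P must also fail.

Not (|x| <= 5).


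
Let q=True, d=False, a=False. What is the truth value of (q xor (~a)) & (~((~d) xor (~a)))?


Substitute q=True, d=False, a=False:
~a = True
q xor (~a) = True xor True = False
~d = True
~a = True
(~d) xor (~a) = True xor True = False
~((~d) xor (~a)) = True
(q xor (~a)) & (~((~d) xor (~a))) = False & True = False

False


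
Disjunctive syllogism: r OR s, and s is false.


Disjunctive syllogism: from (P ∨ Q) and ¬P, infer Q.
One disjunct, 's', is ruled out; the other must hold.

r


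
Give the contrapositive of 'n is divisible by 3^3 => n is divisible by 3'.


The contrapositive of (P → Q) is (¬Q → ¬P); it is logically equivalent to the original.
Here P = 'n is divisible by 3^3' and Q = 'n is divisible by 3'.

If not (n is divisible by 3), then not (n is divisible by 3^3).


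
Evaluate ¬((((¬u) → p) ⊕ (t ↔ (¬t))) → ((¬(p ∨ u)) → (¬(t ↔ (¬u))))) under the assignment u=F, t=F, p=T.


Substitute u=F, t=F, p=T:
… (earlier sub-steps elided)
t ↔ (¬t) = F ↔ T = F
((¬u) → p) ⊕ (t ↔ (¬t)) = T ⊕ F = T
p ∨ u = T ∨ F = T
¬(p ∨ u) = F
¬u = T
t ↔ (¬u) = F ↔ T = F
¬(t ↔ (¬u)) = T
(¬(p ∨ u)) → (¬(t ↔ (¬u))) = F → T = T
(((¬u) → p) ⊕ (t ↔ (¬t))) → ((¬(p ∨ u)) → (¬(t ↔ (¬u)))) = T → T = T
¬((((¬u) → p) ⊕ (t ↔ (¬t))) → ((¬(p ∨ u)) → (¬(t ↔ (¬u))))) = F

F


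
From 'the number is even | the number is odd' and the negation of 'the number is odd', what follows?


Disjunctive syllogism: from (P ∨ Q) and ¬P, infer Q.
One disjunct, 'the number is odd', is ruled out; the other must hold.

the number is even


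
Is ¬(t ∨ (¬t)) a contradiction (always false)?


Truth table over {t}:
t | φ
-----
F | F
T | F
Every row is false.

Yes, it is a contradiction.


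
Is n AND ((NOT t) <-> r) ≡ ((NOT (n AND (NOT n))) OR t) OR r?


Compare truth tables:
n | r | t | φ | ψ
-----------------
F | F | F | F | T
T | F | F | F | T
F | T | F | F | T
T | T | F | T | T
F | F | T | F | T
T | F | T | T | T
F | T | T | F | T
T | T | T | F | T
They differ at row 1 (n=F, r=F, t=F): φ=F but ψ=T.

No, they are not logically equivalent.


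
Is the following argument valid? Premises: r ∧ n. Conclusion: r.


This matches the form of conjunction elimination: the conclusion follows in every model of the premises.

Valid.


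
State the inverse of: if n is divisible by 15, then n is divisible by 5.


The inverse of (P → Q) is (¬P → ¬Q). It is equivalent to the converse, not to the original.
Here P = 'n is divisible by 15' and Q = 'n is divisible by 5'.

If not (n is divisible by 15), then not (n is divisible by 5).


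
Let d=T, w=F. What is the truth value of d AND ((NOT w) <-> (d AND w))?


Substitute d=T, w=F:
NOT w = T
d AND w = T AND F = F
(NOT w) <-> (d AND w) = T <-> F = F
d AND ((NOT w) <-> (d AND w)) = T AND F = F

F


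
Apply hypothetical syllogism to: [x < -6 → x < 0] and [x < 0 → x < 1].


Hypothetical syllogism: from (P → Q) and (Q → R), infer (P → R).
Chain the two implications through the shared middle term 'x < 0'.

x < -6 → x < 1


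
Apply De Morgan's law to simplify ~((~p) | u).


De Morgan: the negation of a disjunction is the conjunction of the negations.
Distribute ~ across |, flipping it to &, and negate each literal.

p & (~u)


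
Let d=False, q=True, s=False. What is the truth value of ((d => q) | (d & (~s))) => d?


Substitute d=False, q=True, s=False:
d => q = False => True = True
~s = True
d & (~s) = False & True = False
(d => q) | (d & (~s)) = True | False = True
((d => q) | (d & (~s))) => d = True => False = False

False


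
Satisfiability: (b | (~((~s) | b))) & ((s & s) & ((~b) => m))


Search for a satisfying assignment over {b, m, s}.
Try b=True, m=False, s=True: the formula evaluates to True.
A satisfying assignment exists.

Satisfiable.


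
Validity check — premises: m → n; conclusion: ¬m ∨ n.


This matches the form of material implication: the conclusion follows in every model of the premises.

Valid.


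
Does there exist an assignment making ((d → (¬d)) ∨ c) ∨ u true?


Search for a satisfying assignment over {c, d, u}.
Try c=F, d=F, u=F: the formula evaluates to T.
A satisfying assignment exists.

Satisfiable.


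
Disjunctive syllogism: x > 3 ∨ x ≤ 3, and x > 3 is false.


Disjunctive syllogism: from (P ∨ Q) and ¬P, infer Q.
One disjunct, 'x > 3', is ruled out; the other must hold.

x ≤ 3


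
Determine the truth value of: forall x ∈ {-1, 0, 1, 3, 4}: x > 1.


Evaluate the predicate on each element: -1:False, 0:False, 1:False, 3:True, 4:True.
Counterexample x = -1 fails the predicate.

False


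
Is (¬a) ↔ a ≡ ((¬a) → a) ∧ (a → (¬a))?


Compare truth tables:
a | φ | ψ
---------
F | F | F
T | F | F
The columns φ and ψ agree on every row.

Yes, they are logically equivalent.


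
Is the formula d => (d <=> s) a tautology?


Build the truth table over {d, s}:
d | s | φ
---------
False | False | True
True | False | False
False | True | True
True | True | True
Counterexample at row 2: with d=True, s=False, the formula is False.

No, it is not a tautology.


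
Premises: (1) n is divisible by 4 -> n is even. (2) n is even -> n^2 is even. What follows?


Hypothetical syllogism: from (P → Q) and (Q → R), infer (P → R).
Chain the two implications through the shared middle term 'n is even'.

n is divisible by 4 -> n^2 is even


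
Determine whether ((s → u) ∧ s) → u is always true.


Build the truth table over {s, u}:
s | u | φ
---------
F | F | T
T | F | T
F | T | T
T | T | T
Every row evaluates to true.

Yes, it is a tautology.


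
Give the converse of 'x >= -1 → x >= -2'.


The converse of (P → Q) is (Q → P). It is not in general equivalent to the original.
Here P = 'x >= -1' and Q = 'x >= -2'.

If x >= -2, then x >= -1.


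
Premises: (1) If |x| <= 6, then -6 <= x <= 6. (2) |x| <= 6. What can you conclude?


Modus ponens: from (P → Q) and P, infer Q.
P = '|x| <= 6' is asserted, and P → Q holds, so Q follows.

-6 <= x <= 6.


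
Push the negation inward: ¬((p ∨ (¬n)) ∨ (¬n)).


De Morgan: the negation of a disjunction is the conjunction of the negations.
Distribute ¬ across ∨, flipping it to ∧, and negate each literal.

((¬p) ∧ n) ∧ n


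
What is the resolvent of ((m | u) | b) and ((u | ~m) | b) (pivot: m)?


The clauses contain complementary literals m and ~m.
Resolution eliminates this pair and disjoins the remaining literals (merging duplicates).

(b | u)


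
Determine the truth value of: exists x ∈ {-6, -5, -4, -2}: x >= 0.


Evaluate the predicate on each element: -6:False, -5:False, -4:False, -2:False.
No element satisfies the predicate.

False


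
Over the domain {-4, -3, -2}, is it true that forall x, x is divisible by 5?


Evaluate the predicate on each element: -4:False, -3:False, -2:False.
Counterexample x = -4 fails the predicate.

False


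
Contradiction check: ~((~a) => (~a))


Truth table over {a}:
a | φ
-----
False | False
True | False
Every row is false.

Yes, it is a contradiction.


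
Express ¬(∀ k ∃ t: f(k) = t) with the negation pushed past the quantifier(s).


Negation flips each quantifier (∀↔∃) and negates the inner predicate.
¬(∀ k ∃ t: φ) = ∃ k ∀ t: ¬φ.

∃ k ∀ t: ¬(f(k) = t)


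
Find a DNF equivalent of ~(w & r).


Step 1: Apply De Morgan: ¬(w ∧ r) = ¬w ∨ ¬r.

(~w) | (~r)


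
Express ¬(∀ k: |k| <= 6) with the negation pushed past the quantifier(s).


¬(∀ x: φ) = ∃ x: ¬φ, and ¬(∃ x: φ) = ∀ x: ¬φ.
Apply to the universal statement.

∃ k: ¬(|k| <= 6)


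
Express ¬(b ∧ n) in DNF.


Step 1: Apply De Morgan: ¬(b ∧ n) = ¬b ∨ ¬n.

(¬b) ∨ (¬n)


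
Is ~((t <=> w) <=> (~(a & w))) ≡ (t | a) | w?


Compare truth tables:
a | t | w | φ | ψ
-----------------
False | False | False | False | False
True | False | False | False | True
False | True | False | True | True
True | True | False | True | True
False | False | True | True | True
True | False | True | False | True
False | True | True | False | True
True | True | True | True | True
They differ at row 2 (a=True, t=False, w=False): φ=False but ψ=True.

No, they are not logically equivalent.


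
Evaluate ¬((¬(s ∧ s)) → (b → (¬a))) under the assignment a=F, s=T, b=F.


Substitute a=F, s=T, b=F:
s ∧ s = T ∧ T = T
¬(s ∧ s) = F
¬a = T
b → (¬a) = F → T = T
(¬(s ∧ s)) → (b → (¬a)) = F → T = T
¬((¬(s ∧ s)) → (b → (¬a))) = F

F


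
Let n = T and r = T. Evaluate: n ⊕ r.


Exclusive or is true when exactly one operand is true.
Substitute: n=T, r=T.
T ⊕ T evaluates to F.

F


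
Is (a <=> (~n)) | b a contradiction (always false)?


Truth table over {a, b, n}:
a | b | n | φ
-------------
False | False | False | False
True | False | False | True
False | True | False | True
True | True | False | True
False | False | True | True
True | False | True | False
False | True | True | True
True | True | True | True
Satisfying assignment at row 2: a=True, b=False, n=False gives True.

No, it is not a contradiction.


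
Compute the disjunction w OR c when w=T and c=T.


Disjunction is false only when both operands are false.
Substitute: w=T, c=T.
T OR T evaluates to T.

T


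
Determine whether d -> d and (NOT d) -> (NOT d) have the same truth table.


Compare truth tables:
d | φ | ψ
---------
F | T | T
T | T | T
The columns φ and ψ agree on every row.

Yes, they are logically equivalent.


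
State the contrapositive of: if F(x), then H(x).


The contrapositive of (P → Q) is (¬Q → ¬P); it is logically equivalent to the original.
Here P = 'F(x)' and Q = 'H(x)'.

If not (H(x)), then not (F(x)).


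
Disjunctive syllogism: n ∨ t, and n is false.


Disjunctive syllogism: from (P ∨ Q) and ¬P, infer Q.
One disjunct, 'n', is ruled out; the other must hold.

t


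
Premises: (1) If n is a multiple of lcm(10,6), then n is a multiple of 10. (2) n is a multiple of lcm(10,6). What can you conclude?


Modus ponens: from (P → Q) and P, infer Q.
P = 'n is a multiple of lcm(10,6)' is asserted, and P → Q holds, so Q follows.

n is a multiple of 10.


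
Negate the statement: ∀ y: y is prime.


¬(∀ x: φ) = ∃ x: ¬φ, and ¬(∃ x: φ) = ∀ x: ¬φ.
Apply to the universal statement.

∃ y: ¬(y is prime)


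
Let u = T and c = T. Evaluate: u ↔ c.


Biconditional is true when both operands have the same truth value.
Substitute: u=T, c=T.
T ↔ T evaluates to T.

T


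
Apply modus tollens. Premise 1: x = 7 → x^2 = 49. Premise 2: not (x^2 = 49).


Modus tollens: from (P → Q) and ¬Q, infer ¬P.
Q = 'x^2 = 49' is denied; since P → Q, P must also fail.

Not (x = 7).


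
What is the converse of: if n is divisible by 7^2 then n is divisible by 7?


The converse of (P → Q) is (Q → P). It is not in general equivalent to the original.
Here P = 'n is divisible by 7^2' and Q = 'n is divisible by 7'.

If n is divisible by 7, then n is divisible by 7^2.


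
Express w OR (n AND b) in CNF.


Step 1: Distribute ∨ over ∧: w ∨ (n ∧ b) = (w ∨ n) ∧ (w ∨ b).

(w OR n) AND (w OR b)


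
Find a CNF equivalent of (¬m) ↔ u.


Step 1: Rewrite (¬m) ↔ u as ((¬m) → u) ∧ (u → (¬m)).
Step 2: Rewrite each implication as a disjunction.
Step 3: Eliminate any double negations (¬¬X = X).

(m ∨ u) ∧ ((¬u) ∨ (¬m))


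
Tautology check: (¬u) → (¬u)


Build the truth table over {u}:
u | φ
-----
F | T
T | T
Every row evaluates to true.

Yes, it is a tautology.


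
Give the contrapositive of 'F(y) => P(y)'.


The contrapositive of (P → Q) is (¬Q → ¬P); it is logically equivalent to the original.
Here P = 'F(y)' and Q = 'P(y)'.

If not (P(y)), then not (F(y)).


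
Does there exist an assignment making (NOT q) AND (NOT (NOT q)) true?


Check all 2 assignments over {q}:
q | φ
-----
F | F
T | F
No assignment makes the formula true.

Unsatisfiable.


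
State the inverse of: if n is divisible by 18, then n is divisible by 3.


The inverse of (P → Q) is (¬P → ¬Q). It is equivalent to the converse, not to the original.
Here P = 'n is divisible by 18' and Q = 'n is divisible by 3'.

If not (n is divisible by 18), then not (n is divisible by 3).


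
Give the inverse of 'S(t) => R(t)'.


The inverse of (P → Q) is (¬P → ¬Q). It is equivalent to the converse, not to the original.
Here P = 'S(t)' and Q = 'R(t)'.

If not (S(t)), then not (R(t)).


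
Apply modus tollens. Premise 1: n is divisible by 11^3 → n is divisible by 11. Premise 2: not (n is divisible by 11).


Modus tollens: from (P → Q) and ¬Q, infer ¬P.
Q = 'n is divisible by 11' is denied; since P → Q, P must also fail.

Not (n is divisible by 11^3).


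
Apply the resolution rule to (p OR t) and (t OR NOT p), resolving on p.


The clauses contain complementary literals p and NOTp.
Resolution eliminates this pair and disjoins the remaining literals (merging duplicates).

t


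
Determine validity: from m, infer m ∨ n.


This matches the form of disjunction introduction: the conclusion follows in every model of the premises.

Valid.


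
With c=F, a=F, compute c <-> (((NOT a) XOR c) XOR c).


Substitute c=F, a=F:
NOT a = T
(NOT a) XOR c = T XOR F = T
((NOT a) XOR c) XOR c = T XOR F = T
c <-> (((NOT a) XOR c) XOR c) = F <-> T = F

F


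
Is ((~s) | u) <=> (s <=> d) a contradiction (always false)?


Truth table over {d, s, u}:
d | s | u | φ
-------------
False | False | False | True
True | False | False | False
False | True | False | True
True | True | False | False
False | False | True | True
True | False | True | False
False | True | True | False
True | True | True | True
Satisfying assignment at row 1: d=False, s=False, u=False gives True.

No, it is not a contradiction.


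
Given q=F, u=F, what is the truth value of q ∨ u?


Disjunction is false only when both operands are false.
Substitute: q=F, u=F.
F ∨ F evaluates to F.

F


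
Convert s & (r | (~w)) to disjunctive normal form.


Step 1: Distribute ∧ over ∨: s ∧ (r ∨ (¬w)) = (s ∧ r) ∨ (s ∧ (¬w)).

(s & r) | (s & (~w))


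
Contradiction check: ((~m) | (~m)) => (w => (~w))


Truth table over {m, w}:
m | w | φ
---------
False | False | True
True | False | True
False | True | False
True | True | True
Satisfying assignment at row 1: m=False, w=False gives True.

No, it is not a contradiction.


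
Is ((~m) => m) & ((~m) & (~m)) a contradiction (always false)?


Truth table over {m}:
m | φ
-----
False | False
True | False
Every row is false.

Yes, it is a contradiction.


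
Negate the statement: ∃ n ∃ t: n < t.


Negation flips each quantifier (∀↔∃) and negates the inner predicate.
¬(∃ n ∃ t: φ) = ∀ n ∀ t: ¬φ.

∀ n ∀ t: ¬(n < t)


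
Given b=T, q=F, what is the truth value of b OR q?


Disjunction is false only when both operands are false.
Substitute: b=T, q=F.
T OR F evaluates to T.

T


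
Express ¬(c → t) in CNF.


Step 1: Rewrite c → t as ¬c ∨ t.
Step 2: Negate: ¬(¬c ∨ t) = c ∧ ¬t (De Morgan + double negation).

c ∧ (¬t)


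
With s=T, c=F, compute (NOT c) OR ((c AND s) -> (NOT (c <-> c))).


Substitute s=T, c=F:
NOT c = T
c AND s = F AND T = F
c <-> c = F <-> F = T
NOT (c <-> c) = F
(c AND s) -> (NOT (c <-> c)) = F -> F = T
(NOT c) OR ((c AND s) -> (NOT (c <-> c))) = T OR T = T

T


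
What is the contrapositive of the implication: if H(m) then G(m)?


The contrapositive of (P → Q) is (¬Q → ¬P); it is logically equivalent to the original.
Here P = 'H(m)' and Q = 'G(m)'.

If not (G(m)), then not (H(m)).


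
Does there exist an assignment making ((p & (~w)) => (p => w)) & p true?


Search for a satisfying assignment over {p, w}.
Try p=True, w=True: the formula evaluates to True.
A satisfying assignment exists.

Satisfiable.


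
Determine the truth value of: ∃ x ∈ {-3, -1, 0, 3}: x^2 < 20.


Evaluate the predicate on each element: -3:T, -1:T, 0:T, 3:T.
Witness x = -3 satisfies the predicate.

T


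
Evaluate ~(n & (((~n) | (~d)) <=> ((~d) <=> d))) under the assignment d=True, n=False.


Substitute d=True, n=False:
~n = True
~d = False
(~n) | (~d) = True | False = True
~d = False
(~d) <=> d = False <=> True = False
((~n) | (~d)) <=> ((~d) <=> d) = True <=> False = False
n & (((~n) | (~d)) <=> ((~d) <=> d)) = False & False = False
~(n & (((~n) | (~d)) <=> ((~d) <=> d))) = True

True


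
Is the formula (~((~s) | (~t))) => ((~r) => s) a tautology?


Build the truth table over {r, s, t}:
r | s | t | φ
-------------
False | False | False | True
True | False | False | True
False | True | False | True
True | True | False | True
False | False | True | True
True | False | True | True
False | True | True | True
True | True | True | True
Every row evaluates to true.

Yes, it is a tautology.


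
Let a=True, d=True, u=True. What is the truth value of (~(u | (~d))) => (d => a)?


Substitute a=True, d=True, u=True:
~d = False
u | (~d) = True | False = True
~(u | (~d)) = False
d => a = True => True = True
(~(u | (~d))) => (d => a) = False => True = True

True


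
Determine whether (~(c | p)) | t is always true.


Build the truth table over {c, p, t}:
c | p | t | φ
-------------
False | False | False | True
True | False | False | False
False | True | False | False
True | True | False | False
False | False | True | True
True | False | True | True
False | True | True | True
True | True | True | True
Counterexample at row 2: with c=True, p=False, t=False, the formula is False.

No, it is not a tautology.


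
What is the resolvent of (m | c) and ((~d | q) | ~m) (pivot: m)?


The clauses contain complementary literals m and ~m.
Resolution eliminates this pair and disjoins the remaining literals (merging duplicates).

((c | q) | ~d)


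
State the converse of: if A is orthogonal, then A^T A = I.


The converse of (P → Q) is (Q → P). It is not in general equivalent to the original.
Here P = 'A is orthogonal' and Q = 'A^T A = I'.

If A^T A = I, then A is orthogonal.


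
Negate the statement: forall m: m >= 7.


¬(forall x: φ) = exists x: ¬φ, and ¬(exists x: φ) = forall x: ¬φ.
Apply to the universal statement.

exists m: ~(m >= 7)


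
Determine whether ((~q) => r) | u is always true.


Build the truth table over {q, r, u}:
q | r | u | φ
-------------
False | False | False | False
True | False | False | True
False | True | False | True
True | True | False | True
False | False | True | True
True | False | True | True
False | True | True | True
True | True | True | True
Counterexample at row 1: with q=False, r=False, u=False, the formula is False.

No, it is not a tautology.


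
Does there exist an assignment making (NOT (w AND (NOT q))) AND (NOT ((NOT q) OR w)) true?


Search for a satisfying assignment over {q, w}.
Try q=T, w=F: the formula evaluates to T.
A satisfying assignment exists.

Satisfiable.


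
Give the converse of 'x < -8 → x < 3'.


The converse of (P → Q) is (Q → P). It is not in general equivalent to the original.
Here P = 'x < -8' and Q = 'x < 3'.

If x < 3, then x < -8.


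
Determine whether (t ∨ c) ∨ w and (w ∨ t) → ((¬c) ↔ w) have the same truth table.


Compare truth tables:
c | t | w | φ | ψ
-----------------
F | F | F | F | T
T | F | F | T | T
F | T | F | T | F
T | T | F | T | T
F | F | T | T | T
T | F | T | T | F
F | T | T | T | T
T | T | T | T | F
They differ at row 1 (c=F, t=F, w=F): φ=F but ψ=T.

No, they are not logically equivalent.


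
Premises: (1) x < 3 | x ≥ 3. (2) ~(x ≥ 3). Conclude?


Disjunctive syllogism: from (P ∨ Q) and ¬P, infer Q.
One disjunct, 'x ≥ 3', is ruled out; the other must hold.

x < 3


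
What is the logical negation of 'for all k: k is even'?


¬(for all x: φ) = there exists x: ¬φ, and ¬(there exists x: φ) = for all x: ¬φ.
Apply to the universal statement.

there exists k: NOT(k is even)


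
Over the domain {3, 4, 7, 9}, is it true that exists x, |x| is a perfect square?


Evaluate the predicate on each element: 3:False, 4:True, 7:False, 9:True.
Witness x = 4 satisfies the predicate.

True


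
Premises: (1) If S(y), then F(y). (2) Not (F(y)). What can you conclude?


Modus tollens: from (P → Q) and ¬Q, infer ¬P.
Q = 'F(y)' is denied; since P → Q, P must also fail.

Not (S(y)).


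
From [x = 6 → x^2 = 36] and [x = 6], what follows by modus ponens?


Modus ponens: from (P → Q) and P, infer Q.
P = 'x = 6' is asserted, and P → Q holds, so Q follows.

x^2 = 36.


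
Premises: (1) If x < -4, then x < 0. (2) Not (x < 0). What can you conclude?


Modus tollens: from (P → Q) and ¬Q, infer ¬P.
Q = 'x < 0' is denied; since P → Q, P must also fail.

Not (x < -4).


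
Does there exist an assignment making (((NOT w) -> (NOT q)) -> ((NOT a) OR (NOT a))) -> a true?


Search for a satisfying assignment over {a, q, w}.
Try a=T, q=F, w=F: the formula evaluates to T.
A satisfying assignment exists.

Satisfiable.


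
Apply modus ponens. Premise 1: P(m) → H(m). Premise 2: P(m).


Modus ponens: from (P → Q) and P, infer Q.
P = 'P(m)' is asserted, and P → Q holds, so Q follows.

H(m).


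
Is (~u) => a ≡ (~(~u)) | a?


Compare truth tables:
a | u | φ | ψ
-------------
False | False | False | False
True | False | True | True
False | True | True | True
True | True | True | True
The columns φ and ψ agree on every row.

Yes, they are logically equivalent.


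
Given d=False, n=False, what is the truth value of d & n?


Conjunction is true only when both operands are true.
Substitute: d=False, n=False.
False & False evaluates to False.

False


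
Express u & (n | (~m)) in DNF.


Step 1: Distribute ∧ over ∨: u ∧ (n ∨ (¬m)) = (u ∧ n) ∨ (u ∧ (¬m)).

(u & n) | (u & (~m))


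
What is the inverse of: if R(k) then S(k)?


The inverse of (P → Q) is (¬P → ¬Q). It is equivalent to the converse, not to the original.
Here P = 'R(k)' and Q = 'S(k)'.

If not (R(k)), then not (S(k)).


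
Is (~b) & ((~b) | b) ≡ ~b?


Compare truth tables:
b | φ | ψ
---------
False | True | True
True | False | False
The columns φ and ψ agree on every row.

Yes, they are logically equivalent.


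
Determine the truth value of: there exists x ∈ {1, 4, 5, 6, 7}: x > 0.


Evaluate the predicate on each element: 1:T, 4:T, 5:T, 6:T, 7:T.
Witness x = 1 satisfies the predicate.

T


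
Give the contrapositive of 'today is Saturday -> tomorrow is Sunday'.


The contrapositive of (P → Q) is (¬Q → ¬P); it is logically equivalent to the original.
Here P = 'today is Saturday' and Q = 'tomorrow is Sunday'.

If not (tomorrow is Sunday), then not (today is Saturday).


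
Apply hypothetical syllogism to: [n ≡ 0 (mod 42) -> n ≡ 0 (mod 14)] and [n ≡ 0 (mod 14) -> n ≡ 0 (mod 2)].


Hypothetical syllogism: from (P → Q) and (Q → R), infer (P → R).
Chain the two implications through the shared middle term 'n ≡ 0 (mod 14)'.

n ≡ 0 (mod 42) -> n ≡ 0 (mod 2)


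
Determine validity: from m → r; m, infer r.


This matches the form of modus ponens: the conclusion follows in every model of the premises.

Valid.
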